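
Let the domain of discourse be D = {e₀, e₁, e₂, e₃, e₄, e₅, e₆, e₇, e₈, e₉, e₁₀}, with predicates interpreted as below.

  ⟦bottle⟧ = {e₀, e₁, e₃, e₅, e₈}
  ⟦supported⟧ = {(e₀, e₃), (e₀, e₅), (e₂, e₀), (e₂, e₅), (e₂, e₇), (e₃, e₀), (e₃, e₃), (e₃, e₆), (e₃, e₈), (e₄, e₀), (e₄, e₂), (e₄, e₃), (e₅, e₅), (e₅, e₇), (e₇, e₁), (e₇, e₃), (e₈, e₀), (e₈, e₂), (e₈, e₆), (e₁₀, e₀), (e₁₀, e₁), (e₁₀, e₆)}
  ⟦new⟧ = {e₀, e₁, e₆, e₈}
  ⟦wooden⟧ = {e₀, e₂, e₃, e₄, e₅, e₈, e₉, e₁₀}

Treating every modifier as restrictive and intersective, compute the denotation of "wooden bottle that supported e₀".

{e₃, e₈}

⟦that supported e₀⟧ = {x : ⟨x, e₀⟩ ∈ ⟦supported⟧} = {e₂, e₃, e₄, e₈, e₁₀}
⟦bottle⟧ = {e₀, e₁, e₃, e₅, e₈}
… ∩ ⟦that supported e₀⟧ = {e₀, e₁, e₃, e₅, e₈} ∩ {e₂, e₃, e₄, e₈, e₁₀} = {e₃, e₈}
… ∩ ⟦wooden⟧ = {e₃, e₈} ∩ {e₀, e₂, e₃, e₄, e₅, e₈, e₉, e₁₀} = {e₃, e₈}
So ⟦wooden bottle that supported e₀⟧ = {e₃, e₈}.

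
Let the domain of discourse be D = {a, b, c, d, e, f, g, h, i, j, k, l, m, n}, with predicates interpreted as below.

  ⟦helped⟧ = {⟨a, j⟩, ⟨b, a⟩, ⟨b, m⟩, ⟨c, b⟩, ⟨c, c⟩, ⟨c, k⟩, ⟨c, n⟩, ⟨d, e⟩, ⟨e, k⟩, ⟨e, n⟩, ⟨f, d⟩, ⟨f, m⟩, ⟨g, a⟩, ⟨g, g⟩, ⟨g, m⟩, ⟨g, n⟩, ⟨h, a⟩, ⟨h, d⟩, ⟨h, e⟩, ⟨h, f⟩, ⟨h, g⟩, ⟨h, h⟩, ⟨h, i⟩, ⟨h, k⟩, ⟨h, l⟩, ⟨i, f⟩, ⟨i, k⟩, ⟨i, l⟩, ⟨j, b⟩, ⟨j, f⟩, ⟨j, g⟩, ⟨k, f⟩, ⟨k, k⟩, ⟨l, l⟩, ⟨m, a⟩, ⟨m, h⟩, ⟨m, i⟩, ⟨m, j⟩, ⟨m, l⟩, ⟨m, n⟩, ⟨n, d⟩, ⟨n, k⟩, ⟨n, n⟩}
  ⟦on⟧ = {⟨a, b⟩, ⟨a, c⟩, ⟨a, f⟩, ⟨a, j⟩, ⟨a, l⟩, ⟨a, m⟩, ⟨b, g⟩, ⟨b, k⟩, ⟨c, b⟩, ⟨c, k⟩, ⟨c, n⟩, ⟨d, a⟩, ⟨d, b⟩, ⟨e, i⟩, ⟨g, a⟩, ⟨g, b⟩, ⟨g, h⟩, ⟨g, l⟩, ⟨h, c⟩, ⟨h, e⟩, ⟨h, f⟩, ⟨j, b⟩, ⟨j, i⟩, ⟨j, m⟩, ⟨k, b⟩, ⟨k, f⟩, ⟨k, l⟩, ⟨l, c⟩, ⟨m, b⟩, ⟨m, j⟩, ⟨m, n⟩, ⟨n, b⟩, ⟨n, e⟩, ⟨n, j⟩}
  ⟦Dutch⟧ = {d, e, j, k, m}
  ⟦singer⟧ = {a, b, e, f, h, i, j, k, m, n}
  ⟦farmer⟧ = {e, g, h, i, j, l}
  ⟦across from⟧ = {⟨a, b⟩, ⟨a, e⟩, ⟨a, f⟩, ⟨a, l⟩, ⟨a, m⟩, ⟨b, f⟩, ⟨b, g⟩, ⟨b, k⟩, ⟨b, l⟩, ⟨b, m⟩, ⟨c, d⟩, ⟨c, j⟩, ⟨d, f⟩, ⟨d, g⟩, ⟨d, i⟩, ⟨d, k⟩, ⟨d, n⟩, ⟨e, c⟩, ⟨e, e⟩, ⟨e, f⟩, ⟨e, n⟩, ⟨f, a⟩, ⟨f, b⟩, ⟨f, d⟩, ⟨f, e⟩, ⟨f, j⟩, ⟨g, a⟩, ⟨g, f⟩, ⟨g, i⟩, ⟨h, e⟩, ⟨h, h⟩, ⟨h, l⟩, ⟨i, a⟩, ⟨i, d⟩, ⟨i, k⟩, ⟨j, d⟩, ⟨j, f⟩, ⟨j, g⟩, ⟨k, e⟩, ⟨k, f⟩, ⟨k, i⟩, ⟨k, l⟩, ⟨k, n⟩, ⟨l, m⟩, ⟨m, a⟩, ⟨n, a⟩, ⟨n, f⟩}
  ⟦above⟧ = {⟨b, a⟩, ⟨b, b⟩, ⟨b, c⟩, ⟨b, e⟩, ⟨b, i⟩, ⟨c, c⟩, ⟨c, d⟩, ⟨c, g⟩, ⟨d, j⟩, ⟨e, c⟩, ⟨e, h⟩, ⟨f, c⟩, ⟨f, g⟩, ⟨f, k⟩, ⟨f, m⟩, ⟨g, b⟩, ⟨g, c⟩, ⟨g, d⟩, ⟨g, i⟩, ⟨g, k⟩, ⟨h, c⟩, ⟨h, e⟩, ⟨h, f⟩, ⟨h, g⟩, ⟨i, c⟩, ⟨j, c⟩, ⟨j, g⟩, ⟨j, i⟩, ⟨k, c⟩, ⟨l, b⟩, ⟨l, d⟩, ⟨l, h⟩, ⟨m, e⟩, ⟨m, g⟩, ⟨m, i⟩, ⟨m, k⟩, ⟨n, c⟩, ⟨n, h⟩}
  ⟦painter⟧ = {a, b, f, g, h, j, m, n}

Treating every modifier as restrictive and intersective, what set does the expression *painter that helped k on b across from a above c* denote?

{n}

⟦that helped k⟧ = {x : ⟨x, k⟩ ∈ ⟦helped⟧} = {c, e, h, i, k, n}
⟦on b⟧ = {x : ⟨x, b⟩ ∈ ⟦on⟧} = {a, c, d, g, j, k, m, n}
⟦across from a⟧ = {x : ⟨x, a⟩ ∈ ⟦across from⟧} = {f, g, i, m, n}
⟦above c⟧ = {x : ⟨x, c⟩ ∈ ⟦above⟧} = {b, c, e, f, g, h, i, j, k, n}
⟦painter⟧ = {a, b, f, g, h, j, m, n}
… ∩ ⟦that helped k⟧ = {a, b, f, g, h, j, m, n} ∩ {c, e, h, i, k, n} = {h, n}
… ∩ ⟦on b⟧ = {h, n} ∩ {a, c, d, g, j, k, m, n} = {n}
… ∩ ⟦across from a⟧ = {n} ∩ {f, g, i, m, n} = {n}
… ∩ ⟦above c⟧ = {n} ∩ {b, c, e, f, g, h, i, j, k, n} = {n}
So ⟦painter that helped k on b across from a above c⟧ = {n}.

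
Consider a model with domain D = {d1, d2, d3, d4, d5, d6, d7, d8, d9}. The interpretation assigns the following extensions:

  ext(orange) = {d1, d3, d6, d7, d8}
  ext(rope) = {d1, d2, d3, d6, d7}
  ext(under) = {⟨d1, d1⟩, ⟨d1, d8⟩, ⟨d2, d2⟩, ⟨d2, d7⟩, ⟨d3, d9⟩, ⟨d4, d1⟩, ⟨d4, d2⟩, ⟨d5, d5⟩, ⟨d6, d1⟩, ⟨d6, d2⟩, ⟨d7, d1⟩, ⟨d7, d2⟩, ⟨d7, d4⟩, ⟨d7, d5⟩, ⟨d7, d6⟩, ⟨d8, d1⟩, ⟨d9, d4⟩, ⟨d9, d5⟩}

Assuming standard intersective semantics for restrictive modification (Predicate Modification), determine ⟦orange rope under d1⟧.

{d1, d6, d7}

⟦under d1⟧ = {x : ⟨x, d1⟩ ∈ ⟦under⟧} = {d1, d4, d6, d7, d8}
⟦rope⟧ = {d1, d2, d3, d6, d7}
… ∩ ⟦under d1⟧ = {d1, d2, d3, d6, d7} ∩ {d1, d4, d6, d7, d8} = {d1, d6, d7}
… ∩ ⟦orange⟧ = {d1, d6, d7} ∩ {d1, d3, d6, d7, d8} = {d1, d6, d7}
So ⟦orange rope under d1⟧ = {d1, d6, d7}.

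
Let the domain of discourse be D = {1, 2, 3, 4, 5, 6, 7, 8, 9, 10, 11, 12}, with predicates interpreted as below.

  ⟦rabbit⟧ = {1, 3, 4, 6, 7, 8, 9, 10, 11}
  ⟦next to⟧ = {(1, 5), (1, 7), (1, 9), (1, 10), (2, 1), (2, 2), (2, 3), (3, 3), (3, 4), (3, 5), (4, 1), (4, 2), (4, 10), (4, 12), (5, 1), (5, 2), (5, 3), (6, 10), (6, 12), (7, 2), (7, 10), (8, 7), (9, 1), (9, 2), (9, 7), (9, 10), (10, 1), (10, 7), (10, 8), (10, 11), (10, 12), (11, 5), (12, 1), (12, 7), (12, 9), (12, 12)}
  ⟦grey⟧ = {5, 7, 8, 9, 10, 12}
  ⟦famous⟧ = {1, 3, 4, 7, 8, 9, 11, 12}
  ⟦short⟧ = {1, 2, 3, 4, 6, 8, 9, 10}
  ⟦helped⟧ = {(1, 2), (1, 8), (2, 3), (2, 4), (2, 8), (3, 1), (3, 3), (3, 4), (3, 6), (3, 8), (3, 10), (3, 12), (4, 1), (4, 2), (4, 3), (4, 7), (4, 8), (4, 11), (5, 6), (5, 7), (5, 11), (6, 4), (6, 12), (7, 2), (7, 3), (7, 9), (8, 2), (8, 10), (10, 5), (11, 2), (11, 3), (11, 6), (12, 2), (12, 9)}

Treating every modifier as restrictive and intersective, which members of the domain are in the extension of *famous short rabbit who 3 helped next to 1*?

{4}

⟦who 3 helped⟧ = {x : ⟨3, x⟩ ∈ ⟦helped⟧} = {1, 3, 4, 6, 8, 10, 12}
⟦next to 1⟧ = {x : ⟨x, 1⟩ ∈ ⟦next to⟧} = {2, 4, 5, 9, 10, 12}
⟦rabbit⟧ = {1, 3, 4, 6, 7, 8, 9, 10, 11}
… ∩ ⟦who 3 helped⟧ = {1, 3, 4, 6, 7, 8, 9, 10, 11} ∩ {1, 3, 4, 6, 8, 10, 12} = {1, 3, 4, 6, 8, 10}
… ∩ ⟦next to 1⟧ = {1, 3, 4, 6, 8, 10} ∩ {2, 4, 5, 9, 10, 12} = {4, 10}
… ∩ ⟦famous⟧ = {4, 10} ∩ {1, 3, 4, 7, 8, 9, 11, 12} = {4}
… ∩ ⟦short⟧ = {4} ∩ {1, 2, 3, 4, 6, 8, 9, 10} = {4}
So ⟦famous short rabbit who 3 helped next to 1⟧ = {4}.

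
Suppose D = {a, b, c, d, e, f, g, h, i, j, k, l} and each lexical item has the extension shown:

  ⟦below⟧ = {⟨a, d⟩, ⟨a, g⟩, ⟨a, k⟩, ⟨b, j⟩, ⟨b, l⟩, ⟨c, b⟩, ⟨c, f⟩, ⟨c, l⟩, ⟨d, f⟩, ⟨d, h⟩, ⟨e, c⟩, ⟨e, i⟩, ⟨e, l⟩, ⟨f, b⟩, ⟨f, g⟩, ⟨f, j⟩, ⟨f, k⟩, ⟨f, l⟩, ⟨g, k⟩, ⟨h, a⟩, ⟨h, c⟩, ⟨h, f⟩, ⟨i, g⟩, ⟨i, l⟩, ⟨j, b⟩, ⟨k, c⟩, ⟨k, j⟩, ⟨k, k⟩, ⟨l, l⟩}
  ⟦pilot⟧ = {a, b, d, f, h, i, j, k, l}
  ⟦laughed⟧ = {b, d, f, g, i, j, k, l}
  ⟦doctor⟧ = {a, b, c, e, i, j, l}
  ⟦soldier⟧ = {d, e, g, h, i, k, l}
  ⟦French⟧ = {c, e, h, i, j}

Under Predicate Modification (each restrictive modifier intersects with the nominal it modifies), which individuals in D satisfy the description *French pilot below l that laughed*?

{i}

⟦below l⟧ = {x : ⟨x, l⟩ ∈ ⟦below⟧} = {b, c, e, f, i, l}
⟦that laughed⟧ = ⟦laughed⟧ = {b, d, f, g, i, j, k, l}
⟦pilot⟧ = {a, b, d, f, h, i, j, k, l}
… ∩ ⟦below l⟧ = {a, b, d, f, h, i, j, k, l} ∩ {b, c, e, f, i, l} = {b, f, i, l}
… ∩ ⟦that laughed⟧ = {b, f, i, l} ∩ {b, d, f, g, i, j, k, l} = {b, f, i, l}
… ∩ ⟦French⟧ = {b, f, i, l} ∩ {c, e, h, i, j} = {i}
So ⟦French pilot below l that laughed⟧ = {i}.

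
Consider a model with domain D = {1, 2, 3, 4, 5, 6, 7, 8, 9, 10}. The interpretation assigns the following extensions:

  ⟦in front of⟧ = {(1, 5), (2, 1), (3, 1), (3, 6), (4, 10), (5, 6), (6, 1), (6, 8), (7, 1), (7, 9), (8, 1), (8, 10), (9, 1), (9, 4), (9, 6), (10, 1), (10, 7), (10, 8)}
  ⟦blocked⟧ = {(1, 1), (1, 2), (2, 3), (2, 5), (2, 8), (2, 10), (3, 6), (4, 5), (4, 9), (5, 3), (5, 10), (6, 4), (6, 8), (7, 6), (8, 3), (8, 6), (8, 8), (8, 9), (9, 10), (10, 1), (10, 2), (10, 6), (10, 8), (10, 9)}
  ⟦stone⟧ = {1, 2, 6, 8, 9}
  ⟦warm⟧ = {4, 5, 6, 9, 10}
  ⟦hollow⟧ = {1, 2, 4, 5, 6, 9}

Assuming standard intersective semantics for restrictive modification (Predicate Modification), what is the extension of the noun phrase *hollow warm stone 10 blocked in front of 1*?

{6, 9}

⟦10 blocked⟧ = {x : ⟨10, x⟩ ∈ ⟦blocked⟧} = {1, 2, 6, 8, 9}
⟦in front of 1⟧ = {x : ⟨x, 1⟩ ∈ ⟦in front of⟧} = {2, 3, 6, 7, 8, 9, 10}
⟦stone⟧ = {1, 2, 6, 8, 9}
… ∩ ⟦10 blocked⟧ = {1, 2, 6, 8, 9} ∩ {1, 2, 6, 8, 9} = {1, 2, 6, 8, 9}
… ∩ ⟦in front of 1⟧ = {1, 2, 6, 8, 9} ∩ {2, 3, 6, 7, 8, 9, 10} = {2, 6, 8, 9}
… ∩ ⟦hollow⟧ = {2, 6, 8, 9} ∩ {1, 2, 4, 5, 6, 9} = {2, 6, 9}
… ∩ ⟦warm⟧ = {2, 6, 9} ∩ {4, 5, 6, 9, 10} = {6, 9}
So ⟦hollow warm stone 10 blocked in front of 1⟧ = {6, 9}.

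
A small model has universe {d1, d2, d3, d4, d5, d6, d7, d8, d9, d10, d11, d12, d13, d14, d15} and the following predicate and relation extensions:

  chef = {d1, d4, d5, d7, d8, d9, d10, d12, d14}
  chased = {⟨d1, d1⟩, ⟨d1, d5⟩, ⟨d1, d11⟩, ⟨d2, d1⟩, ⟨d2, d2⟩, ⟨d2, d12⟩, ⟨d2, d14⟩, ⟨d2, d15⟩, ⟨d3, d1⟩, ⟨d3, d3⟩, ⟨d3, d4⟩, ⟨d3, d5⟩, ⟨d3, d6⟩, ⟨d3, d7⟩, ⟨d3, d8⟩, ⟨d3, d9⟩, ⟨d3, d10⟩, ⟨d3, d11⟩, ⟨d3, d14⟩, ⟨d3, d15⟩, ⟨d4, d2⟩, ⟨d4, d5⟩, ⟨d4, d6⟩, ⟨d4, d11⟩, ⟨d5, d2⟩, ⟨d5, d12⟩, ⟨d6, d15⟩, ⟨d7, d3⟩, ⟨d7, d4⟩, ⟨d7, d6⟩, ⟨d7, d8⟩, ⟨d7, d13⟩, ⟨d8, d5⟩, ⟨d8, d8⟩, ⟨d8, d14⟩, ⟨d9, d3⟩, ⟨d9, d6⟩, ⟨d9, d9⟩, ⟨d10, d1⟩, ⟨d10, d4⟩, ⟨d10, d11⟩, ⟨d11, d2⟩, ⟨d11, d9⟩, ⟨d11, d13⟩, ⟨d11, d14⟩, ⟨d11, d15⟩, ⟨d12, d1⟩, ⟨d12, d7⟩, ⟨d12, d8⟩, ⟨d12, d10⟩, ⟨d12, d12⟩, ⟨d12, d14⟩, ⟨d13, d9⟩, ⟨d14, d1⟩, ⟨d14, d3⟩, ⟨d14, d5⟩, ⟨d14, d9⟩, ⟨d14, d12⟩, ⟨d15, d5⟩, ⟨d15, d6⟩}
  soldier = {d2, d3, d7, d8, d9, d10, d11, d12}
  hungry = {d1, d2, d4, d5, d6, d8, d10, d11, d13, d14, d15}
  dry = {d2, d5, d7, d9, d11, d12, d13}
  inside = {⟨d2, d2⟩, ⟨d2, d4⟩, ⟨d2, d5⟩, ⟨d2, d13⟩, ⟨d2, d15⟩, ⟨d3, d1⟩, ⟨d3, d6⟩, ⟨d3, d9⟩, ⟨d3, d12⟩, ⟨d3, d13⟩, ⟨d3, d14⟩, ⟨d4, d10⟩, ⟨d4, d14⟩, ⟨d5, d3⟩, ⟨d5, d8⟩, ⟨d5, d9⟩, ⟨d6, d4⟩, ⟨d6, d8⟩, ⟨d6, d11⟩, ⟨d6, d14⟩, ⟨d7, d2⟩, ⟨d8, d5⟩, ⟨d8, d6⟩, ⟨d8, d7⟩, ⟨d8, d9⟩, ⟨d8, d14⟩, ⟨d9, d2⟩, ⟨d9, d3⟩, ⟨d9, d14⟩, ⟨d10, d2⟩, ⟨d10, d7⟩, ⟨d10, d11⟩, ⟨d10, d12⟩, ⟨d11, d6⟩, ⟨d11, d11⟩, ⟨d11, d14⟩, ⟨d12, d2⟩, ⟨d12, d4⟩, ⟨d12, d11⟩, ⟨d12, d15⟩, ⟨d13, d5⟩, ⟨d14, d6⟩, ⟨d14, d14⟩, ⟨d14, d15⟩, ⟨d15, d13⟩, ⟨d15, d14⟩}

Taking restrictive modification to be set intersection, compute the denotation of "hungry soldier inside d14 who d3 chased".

⟦inside d14⟧ = {x : ⟨x, d14⟩ ∈ ⟦inside⟧} = {d3, d4, d6, d8, d9, d11, d14, d15}
⟦who d3 chased⟧ = {x : ⟨d3, x⟩ ∈ ⟦chased⟧} = {d1, d3, d4, d5, d6, d7, d8, d9, d10, d11, d14, d15}
⟦soldier⟧ = {d2, d3, d7, d8, d9, d10, d11, d12}
… ∩ ⟦inside d14⟧ = {d2, d3, d7, d8, d9, d10, d11, d12} ∩ {d3, d4, d6, d8, d9, d11, d14, d15} = {d3, d8, d9, d11}
… ∩ ⟦who d3 chased⟧ = {d3, d8, d9, d11} ∩ {d1, d3, d4, d5, d6, d7, d8, d9, d10, d11, d14, d15} = {d3, d8, d9, d11}
… ∩ ⟦hungry⟧ = {d3, d8, d9, d11} ∩ {d1, d2, d4, d5, d6, d8, d10, d11, d13, d14, d15} = {d8, d11}
So ⟦hungry soldier inside d14 who d3 chased⟧ = {d8, d11}.

{d8, d11}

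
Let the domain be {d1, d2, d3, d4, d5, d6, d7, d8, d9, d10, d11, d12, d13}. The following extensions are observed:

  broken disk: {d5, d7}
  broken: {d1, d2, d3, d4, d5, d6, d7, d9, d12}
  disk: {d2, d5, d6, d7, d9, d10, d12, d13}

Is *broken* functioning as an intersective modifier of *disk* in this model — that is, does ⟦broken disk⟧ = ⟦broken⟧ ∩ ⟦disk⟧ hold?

⟦broken⟧ ∩ ⟦disk⟧ = {d1, d2, d3, d4, d5, d6, d7, d9, d12} ∩ {d2, d5, d6, d7, d9, d10, d12, d13} = {d2, d5, d6, d7, d9, d12}
Observed ⟦broken disk⟧ = {d5, d7}.
These differ, so the modifier is not intersective in this model.

no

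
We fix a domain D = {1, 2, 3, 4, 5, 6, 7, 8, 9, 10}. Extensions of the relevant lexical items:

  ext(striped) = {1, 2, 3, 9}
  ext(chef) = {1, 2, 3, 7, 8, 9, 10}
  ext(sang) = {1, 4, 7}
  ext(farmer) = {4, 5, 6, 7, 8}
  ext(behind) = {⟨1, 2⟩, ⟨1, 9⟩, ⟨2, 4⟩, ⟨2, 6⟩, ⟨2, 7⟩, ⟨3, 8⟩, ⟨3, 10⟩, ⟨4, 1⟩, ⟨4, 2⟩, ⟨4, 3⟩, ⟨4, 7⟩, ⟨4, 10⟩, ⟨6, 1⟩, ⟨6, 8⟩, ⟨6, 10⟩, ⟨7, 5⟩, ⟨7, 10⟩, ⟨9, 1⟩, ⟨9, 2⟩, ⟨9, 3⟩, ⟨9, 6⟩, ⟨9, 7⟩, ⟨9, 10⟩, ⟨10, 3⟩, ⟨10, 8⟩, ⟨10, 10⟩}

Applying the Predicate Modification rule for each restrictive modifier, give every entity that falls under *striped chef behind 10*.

{3, 9}

⟦behind 10⟧ = {x : ⟨x, 10⟩ ∈ ⟦behind⟧} = {3, 4, 6, 7, 9, 10}
⟦chef⟧ = {1, 2, 3, 7, 8, 9, 10}
… ∩ ⟦behind 10⟧ = {1, 2, 3, 7, 8, 9, 10} ∩ {3, 4, 6, 7, 9, 10} = {3, 7, 9, 10}
… ∩ ⟦striped⟧ = {3, 7, 9, 10} ∩ {1, 2, 3, 9} = {3, 9}
So ⟦striped chef behind 10⟧ = {3, 9}.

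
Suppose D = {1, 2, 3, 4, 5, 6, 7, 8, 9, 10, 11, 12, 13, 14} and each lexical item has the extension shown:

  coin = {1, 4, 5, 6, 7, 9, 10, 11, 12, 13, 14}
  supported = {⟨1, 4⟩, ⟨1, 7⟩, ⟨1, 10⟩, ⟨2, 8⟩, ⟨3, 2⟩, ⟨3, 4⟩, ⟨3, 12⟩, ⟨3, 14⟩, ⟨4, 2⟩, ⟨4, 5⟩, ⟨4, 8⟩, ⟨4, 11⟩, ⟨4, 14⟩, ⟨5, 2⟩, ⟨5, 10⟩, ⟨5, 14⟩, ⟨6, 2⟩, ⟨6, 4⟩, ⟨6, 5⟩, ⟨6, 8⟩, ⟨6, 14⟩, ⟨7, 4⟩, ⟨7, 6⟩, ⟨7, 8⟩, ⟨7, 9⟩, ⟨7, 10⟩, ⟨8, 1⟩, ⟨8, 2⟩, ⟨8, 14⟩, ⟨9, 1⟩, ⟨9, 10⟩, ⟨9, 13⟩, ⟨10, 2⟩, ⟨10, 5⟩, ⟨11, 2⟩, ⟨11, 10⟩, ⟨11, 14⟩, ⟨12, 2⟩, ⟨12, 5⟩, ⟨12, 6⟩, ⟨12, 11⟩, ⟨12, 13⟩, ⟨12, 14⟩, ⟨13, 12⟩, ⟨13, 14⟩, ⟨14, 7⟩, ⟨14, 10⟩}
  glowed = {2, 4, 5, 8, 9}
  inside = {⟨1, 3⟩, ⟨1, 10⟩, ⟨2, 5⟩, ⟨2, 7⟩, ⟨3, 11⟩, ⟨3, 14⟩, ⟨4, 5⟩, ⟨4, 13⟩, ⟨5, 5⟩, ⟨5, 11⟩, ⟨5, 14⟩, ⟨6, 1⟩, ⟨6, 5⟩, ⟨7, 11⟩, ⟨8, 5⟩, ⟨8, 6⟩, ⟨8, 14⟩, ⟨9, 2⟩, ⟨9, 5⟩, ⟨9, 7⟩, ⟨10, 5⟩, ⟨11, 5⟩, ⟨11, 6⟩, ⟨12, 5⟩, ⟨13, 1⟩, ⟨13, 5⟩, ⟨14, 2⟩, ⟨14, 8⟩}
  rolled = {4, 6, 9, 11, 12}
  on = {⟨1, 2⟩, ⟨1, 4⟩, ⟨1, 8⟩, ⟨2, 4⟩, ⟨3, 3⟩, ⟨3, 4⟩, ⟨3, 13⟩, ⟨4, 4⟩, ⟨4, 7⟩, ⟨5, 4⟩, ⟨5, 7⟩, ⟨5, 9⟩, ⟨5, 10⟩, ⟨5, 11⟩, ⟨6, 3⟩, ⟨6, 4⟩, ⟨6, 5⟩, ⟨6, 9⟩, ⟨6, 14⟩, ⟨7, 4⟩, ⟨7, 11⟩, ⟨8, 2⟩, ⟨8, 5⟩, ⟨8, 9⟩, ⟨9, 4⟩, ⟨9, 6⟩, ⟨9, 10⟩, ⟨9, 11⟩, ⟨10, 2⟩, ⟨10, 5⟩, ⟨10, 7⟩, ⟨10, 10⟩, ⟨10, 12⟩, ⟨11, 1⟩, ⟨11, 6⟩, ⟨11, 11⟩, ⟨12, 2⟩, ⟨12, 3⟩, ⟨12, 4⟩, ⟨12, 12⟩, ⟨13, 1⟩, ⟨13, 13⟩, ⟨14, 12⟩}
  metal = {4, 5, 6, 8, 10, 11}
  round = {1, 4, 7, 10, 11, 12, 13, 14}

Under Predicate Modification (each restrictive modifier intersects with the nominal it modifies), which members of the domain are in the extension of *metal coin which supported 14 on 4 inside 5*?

{4, 5, 6}

⟦which supported 14⟧ = {x : ⟨x, 14⟩ ∈ ⟦supported⟧} = {3, 4, 5, 6, 8, 11, 12, 13}
⟦on 4⟧ = {x : ⟨x, 4⟩ ∈ ⟦on⟧} = {1, 2, 3, 4, 5, 6, 7, 9, 12}
⟦inside 5⟧ = {x : ⟨x, 5⟩ ∈ ⟦inside⟧} = {2, 4, 5, 6, 8, 9, 10, 11, 12, 13}
⟦coin⟧ = {1, 4, 5, 6, 7, 9, 10, 11, 12, 13, 14}
… ∩ ⟦which supported 14⟧ = {1, 4, 5, 6, 7, 9, 10, 11, 12, 13, 14} ∩ {3, 4, 5, 6, 8, 11, 12, 13} = {4, 5, 6, 11, 12, 13}
… ∩ ⟦on 4⟧ = {4, 5, 6, 11, 12, 13} ∩ {1, 2, 3, 4, 5, 6, 7, 9, 12} = {4, 5, 6, 12}
… ∩ ⟦inside 5⟧ = {4, 5, 6, 12} ∩ {2, 4, 5, 6, 8, 9, 10, 11, 12, 13} = {4, 5, 6, 12}
… ∩ ⟦metal⟧ = {4, 5, 6, 12} ∩ {4, 5, 6, 8, 10, 11} = {4, 5, 6}
So ⟦metal coin which supported 14 on 4 inside 5⟧ = {4, 5, 6}.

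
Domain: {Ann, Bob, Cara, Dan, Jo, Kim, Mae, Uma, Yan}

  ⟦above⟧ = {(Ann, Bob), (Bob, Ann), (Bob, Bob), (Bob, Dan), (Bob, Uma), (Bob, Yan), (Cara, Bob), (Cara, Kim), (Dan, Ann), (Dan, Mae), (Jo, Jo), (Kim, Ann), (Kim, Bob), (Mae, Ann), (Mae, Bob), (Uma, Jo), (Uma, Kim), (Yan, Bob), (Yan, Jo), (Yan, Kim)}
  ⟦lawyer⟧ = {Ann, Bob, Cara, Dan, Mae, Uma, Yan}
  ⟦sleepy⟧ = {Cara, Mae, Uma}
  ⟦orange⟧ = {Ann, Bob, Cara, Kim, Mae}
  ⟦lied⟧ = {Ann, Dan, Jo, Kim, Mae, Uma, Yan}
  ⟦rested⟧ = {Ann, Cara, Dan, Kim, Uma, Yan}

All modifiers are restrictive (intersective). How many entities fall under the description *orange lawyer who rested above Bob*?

2

⟦who rested⟧ = ⟦rested⟧ = {Ann, Cara, Dan, Kim, Uma, Yan}
⟦above Bob⟧ = {x : ⟨x, Bob⟩ ∈ ⟦above⟧} = {Ann, Bob, Cara, Kim, Mae, Yan}
⟦lawyer⟧ = {Ann, Bob, Cara, Dan, Mae, Uma, Yan}
… ∩ ⟦who rested⟧ = {Ann, Bob, Cara, Dan, Mae, Uma, Yan} ∩ {Ann, Cara, Dan, Kim, Uma, Yan} = {Ann, Cara, Dan, Uma, Yan}
… ∩ ⟦above Bob⟧ = {Ann, Cara, Dan, Uma, Yan} ∩ {Ann, Bob, Cara, Kim, Mae, Yan} = {Ann, Cara, Yan}
… ∩ ⟦orange⟧ = {Ann, Cara, Yan} ∩ {Ann, Bob, Cara, Kim, Mae} = {Ann, Cara}
⟦orange lawyer who rested above Bob⟧ = {Ann, Cara}, so the cardinality is 2.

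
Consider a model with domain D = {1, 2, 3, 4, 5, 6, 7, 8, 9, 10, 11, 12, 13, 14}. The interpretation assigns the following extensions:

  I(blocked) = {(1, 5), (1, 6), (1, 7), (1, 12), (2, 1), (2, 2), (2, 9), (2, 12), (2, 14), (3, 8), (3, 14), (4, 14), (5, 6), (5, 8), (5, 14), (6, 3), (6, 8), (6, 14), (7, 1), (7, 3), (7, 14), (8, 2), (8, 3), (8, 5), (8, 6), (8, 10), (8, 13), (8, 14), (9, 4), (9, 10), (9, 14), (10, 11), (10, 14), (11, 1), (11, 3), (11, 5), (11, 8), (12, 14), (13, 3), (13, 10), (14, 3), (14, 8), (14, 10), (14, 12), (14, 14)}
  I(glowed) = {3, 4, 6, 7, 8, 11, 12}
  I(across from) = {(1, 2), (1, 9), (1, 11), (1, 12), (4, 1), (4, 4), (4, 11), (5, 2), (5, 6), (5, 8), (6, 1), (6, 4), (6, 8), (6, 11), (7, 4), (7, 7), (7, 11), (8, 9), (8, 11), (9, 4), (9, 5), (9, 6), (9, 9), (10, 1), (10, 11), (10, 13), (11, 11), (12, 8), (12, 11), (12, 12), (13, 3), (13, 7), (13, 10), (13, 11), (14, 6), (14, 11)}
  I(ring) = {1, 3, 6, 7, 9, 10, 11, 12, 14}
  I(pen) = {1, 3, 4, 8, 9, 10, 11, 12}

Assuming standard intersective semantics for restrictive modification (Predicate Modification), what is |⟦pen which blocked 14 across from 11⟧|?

⟦which blocked 14⟧ = {x : ⟨x, 14⟩ ∈ ⟦blocked⟧} = {2, 3, 4, 5, 6, 7, 8, 9, 10, 12, 14}
⟦across from 11⟧ = {x : ⟨x, 11⟩ ∈ ⟦across from⟧} = {1, 4, 6, 7, 8, 10, 11, 12, 13, 14}
⟦pen⟧ = {1, 3, 4, 8, 9, 10, 11, 12}
… ∩ ⟦which blocked 14⟧ = {1, 3, 4, 8, 9, 10, 11, 12} ∩ {2, 3, 4, 5, 6, 7, 8, 9, 10, 12, 14} = {3, 4, 8, 9, 10, 12}
… ∩ ⟦across from 11⟧ = {3, 4, 8, 9, 10, 12} ∩ {1, 4, 6, 7, 8, 10, 11, 12, 13, 14} = {4, 8, 10, 12}
⟦pen which blocked 14 across from 11⟧ = {4, 8, 10, 12}, so the cardinality is 4.

4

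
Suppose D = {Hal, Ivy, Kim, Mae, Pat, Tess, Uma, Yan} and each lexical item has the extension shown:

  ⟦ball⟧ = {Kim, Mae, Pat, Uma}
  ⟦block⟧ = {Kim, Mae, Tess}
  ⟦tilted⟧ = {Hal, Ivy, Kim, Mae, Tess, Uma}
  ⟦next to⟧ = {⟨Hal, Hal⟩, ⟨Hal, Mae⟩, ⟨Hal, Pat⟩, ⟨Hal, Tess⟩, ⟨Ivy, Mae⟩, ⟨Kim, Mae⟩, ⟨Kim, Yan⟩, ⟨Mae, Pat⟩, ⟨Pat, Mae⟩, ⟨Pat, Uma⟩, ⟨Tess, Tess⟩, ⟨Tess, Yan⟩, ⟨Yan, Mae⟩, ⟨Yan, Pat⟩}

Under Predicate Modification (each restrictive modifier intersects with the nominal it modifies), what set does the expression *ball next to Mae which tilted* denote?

{Kim}

⟦next to Mae⟧ = {x : ⟨x, Mae⟩ ∈ ⟦next to⟧} = {Hal, Ivy, Kim, Pat, Yan}
⟦which tilted⟧ = ⟦tilted⟧ = {Hal, Ivy, Kim, Mae, Tess, Uma}
⟦ball⟧ = {Kim, Mae, Pat, Uma}
… ∩ ⟦next to Mae⟧ = {Kim, Mae, Pat, Uma} ∩ {Hal, Ivy, Kim, Pat, Yan} = {Kim, Pat}
… ∩ ⟦which tilted⟧ = {Kim, Pat} ∩ {Hal, Ivy, Kim, Mae, Tess, Uma} = {Kim}
So ⟦ball next to Mae which tilted⟧ = {Kim}.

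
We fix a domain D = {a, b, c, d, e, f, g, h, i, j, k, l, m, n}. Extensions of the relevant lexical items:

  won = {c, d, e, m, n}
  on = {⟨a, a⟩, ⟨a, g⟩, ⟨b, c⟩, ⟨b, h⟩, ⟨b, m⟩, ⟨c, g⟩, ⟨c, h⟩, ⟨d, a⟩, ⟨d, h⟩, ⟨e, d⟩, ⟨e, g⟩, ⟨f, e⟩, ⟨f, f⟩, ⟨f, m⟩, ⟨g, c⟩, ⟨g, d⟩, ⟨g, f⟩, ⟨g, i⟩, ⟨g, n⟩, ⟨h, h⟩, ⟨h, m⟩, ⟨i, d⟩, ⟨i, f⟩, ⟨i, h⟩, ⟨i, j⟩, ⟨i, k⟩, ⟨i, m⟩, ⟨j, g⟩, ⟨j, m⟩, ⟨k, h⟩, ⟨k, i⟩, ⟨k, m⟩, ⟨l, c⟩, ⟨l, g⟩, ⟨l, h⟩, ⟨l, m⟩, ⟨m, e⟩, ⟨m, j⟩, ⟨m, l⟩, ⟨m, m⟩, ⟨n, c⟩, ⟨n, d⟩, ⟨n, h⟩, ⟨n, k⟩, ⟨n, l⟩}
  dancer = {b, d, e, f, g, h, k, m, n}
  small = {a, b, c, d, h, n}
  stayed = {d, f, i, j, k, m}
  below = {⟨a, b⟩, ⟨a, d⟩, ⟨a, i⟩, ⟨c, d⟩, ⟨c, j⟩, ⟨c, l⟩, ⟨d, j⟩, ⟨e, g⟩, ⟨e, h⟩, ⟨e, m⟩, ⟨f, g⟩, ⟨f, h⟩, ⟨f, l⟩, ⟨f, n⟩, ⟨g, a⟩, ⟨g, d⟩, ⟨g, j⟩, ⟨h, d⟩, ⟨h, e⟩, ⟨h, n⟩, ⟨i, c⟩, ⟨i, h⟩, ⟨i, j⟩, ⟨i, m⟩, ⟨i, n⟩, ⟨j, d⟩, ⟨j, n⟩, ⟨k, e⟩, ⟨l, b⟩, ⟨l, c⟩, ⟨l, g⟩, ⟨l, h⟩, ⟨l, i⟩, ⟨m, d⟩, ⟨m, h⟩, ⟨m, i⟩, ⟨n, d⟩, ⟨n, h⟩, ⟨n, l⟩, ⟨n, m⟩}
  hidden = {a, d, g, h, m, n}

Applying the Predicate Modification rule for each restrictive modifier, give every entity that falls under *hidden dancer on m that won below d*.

⟦on m⟧ = {x : ⟨x, m⟩ ∈ ⟦on⟧} = {b, f, h, i, j, k, l, m}
⟦that won⟧ = ⟦won⟧ = {c, d, e, m, n}
⟦below d⟧ = {x : ⟨x, d⟩ ∈ ⟦below⟧} = {a, c, g, h, j, m, n}
⟦dancer⟧ = {b, d, e, f, g, h, k, m, n}
… ∩ ⟦on m⟧ = {b, d, e, f, g, h, k, m, n} ∩ {b, f, h, i, j, k, l, m} = {b, f, h, k, m}
… ∩ ⟦that won⟧ = {b, f, h, k, m} ∩ {c, d, e, m, n} = {m}
… ∩ ⟦below d⟧ = {m} ∩ {a, c, g, h, j, m, n} = {m}
… ∩ ⟦hidden⟧ = {m} ∩ {a, d, g, h, m, n} = {m}
So ⟦hidden dancer on m that won below d⟧ = {m}.

{m}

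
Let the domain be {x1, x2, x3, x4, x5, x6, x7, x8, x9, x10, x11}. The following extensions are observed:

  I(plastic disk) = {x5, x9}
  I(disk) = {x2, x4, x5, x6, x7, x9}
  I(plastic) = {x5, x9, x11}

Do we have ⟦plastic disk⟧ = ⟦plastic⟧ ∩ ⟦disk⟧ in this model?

⟦plastic⟧ ∩ ⟦disk⟧ = {x5, x9, x11} ∩ {x2, x4, x5, x6, x7, x9} = {x5, x9}
Observed ⟦plastic disk⟧ = {x5, x9}.
These coincide, so the modifier is intersective here.

yes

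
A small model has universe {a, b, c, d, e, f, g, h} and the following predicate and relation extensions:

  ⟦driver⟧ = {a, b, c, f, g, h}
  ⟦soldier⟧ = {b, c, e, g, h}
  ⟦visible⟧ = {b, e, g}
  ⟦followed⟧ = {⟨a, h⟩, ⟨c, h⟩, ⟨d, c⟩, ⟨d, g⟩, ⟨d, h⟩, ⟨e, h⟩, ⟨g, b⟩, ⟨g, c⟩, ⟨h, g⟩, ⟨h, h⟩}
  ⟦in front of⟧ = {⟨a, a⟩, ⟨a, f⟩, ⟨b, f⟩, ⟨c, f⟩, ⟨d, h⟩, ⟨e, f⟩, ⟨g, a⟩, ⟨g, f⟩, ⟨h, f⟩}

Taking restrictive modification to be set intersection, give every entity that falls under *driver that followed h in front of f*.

{a, c, h}

⟦that followed h⟧ = {x : ⟨x, h⟩ ∈ ⟦followed⟧} = {a, c, d, e, h}
⟦in front of f⟧ = {x : ⟨x, f⟩ ∈ ⟦in front of⟧} = {a, b, c, e, g, h}
⟦driver⟧ = {a, b, c, f, g, h}
… ∩ ⟦that followed h⟧ = {a, b, c, f, g, h} ∩ {a, c, d, e, h} = {a, c, h}
… ∩ ⟦in front of f⟧ = {a, c, h} ∩ {a, b, c, e, g, h} = {a, c, h}
So ⟦driver that followed h in front of f⟧ = {a, c, h}.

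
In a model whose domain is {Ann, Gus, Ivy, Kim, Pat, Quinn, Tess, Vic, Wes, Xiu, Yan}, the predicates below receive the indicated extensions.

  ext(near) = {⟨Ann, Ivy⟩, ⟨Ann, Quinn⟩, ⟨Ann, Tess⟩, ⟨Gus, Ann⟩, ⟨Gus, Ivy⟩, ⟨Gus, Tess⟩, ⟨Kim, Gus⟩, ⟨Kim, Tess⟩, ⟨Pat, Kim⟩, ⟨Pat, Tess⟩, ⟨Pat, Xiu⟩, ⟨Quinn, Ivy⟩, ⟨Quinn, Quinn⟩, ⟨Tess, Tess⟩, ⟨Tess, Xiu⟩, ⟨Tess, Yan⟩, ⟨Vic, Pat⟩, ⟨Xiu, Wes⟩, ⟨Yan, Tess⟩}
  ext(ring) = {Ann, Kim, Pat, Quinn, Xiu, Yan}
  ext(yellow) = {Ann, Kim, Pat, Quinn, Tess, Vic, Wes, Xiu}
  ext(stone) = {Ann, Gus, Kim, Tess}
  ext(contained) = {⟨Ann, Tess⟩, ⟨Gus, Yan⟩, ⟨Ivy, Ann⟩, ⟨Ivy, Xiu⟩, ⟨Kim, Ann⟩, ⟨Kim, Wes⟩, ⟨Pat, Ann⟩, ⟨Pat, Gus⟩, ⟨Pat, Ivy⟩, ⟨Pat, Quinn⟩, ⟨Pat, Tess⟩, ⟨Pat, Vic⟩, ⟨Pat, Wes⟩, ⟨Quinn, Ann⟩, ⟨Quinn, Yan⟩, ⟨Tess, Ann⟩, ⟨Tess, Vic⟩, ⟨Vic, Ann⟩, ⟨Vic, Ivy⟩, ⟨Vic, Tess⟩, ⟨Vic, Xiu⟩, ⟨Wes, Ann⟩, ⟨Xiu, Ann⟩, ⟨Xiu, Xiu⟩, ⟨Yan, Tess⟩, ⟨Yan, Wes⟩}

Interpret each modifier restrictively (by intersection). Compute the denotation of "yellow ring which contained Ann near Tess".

⟦which contained Ann⟧ = {x : ⟨x, Ann⟩ ∈ ⟦contained⟧} = {Ivy, Kim, Pat, Quinn, Tess, Vic, Wes, Xiu}
⟦near Tess⟧ = {x : ⟨x, Tess⟩ ∈ ⟦near⟧} = {Ann, Gus, Kim, Pat, Tess, Yan}
⟦ring⟧ = {Ann, Kim, Pat, Quinn, Xiu, Yan}
… ∩ ⟦which contained Ann⟧ = {Ann, Kim, Pat, Quinn, Xiu, Yan} ∩ {Ivy, Kim, Pat, Quinn, Tess, Vic, Wes, Xiu} = {Kim, Pat, Quinn, Xiu}
… ∩ ⟦near Tess⟧ = {Kim, Pat, Quinn, Xiu} ∩ {Ann, Gus, Kim, Pat, Tess, Yan} = {Kim, Pat}
… ∩ ⟦yellow⟧ = {Kim, Pat} ∩ {Ann, Kim, Pat, Quinn, Tess, Vic, Wes, Xiu} = {Kim, Pat}
So ⟦yellow ring which contained Ann near Tess⟧ = {Kim, Pat}.

{Kim, Pat}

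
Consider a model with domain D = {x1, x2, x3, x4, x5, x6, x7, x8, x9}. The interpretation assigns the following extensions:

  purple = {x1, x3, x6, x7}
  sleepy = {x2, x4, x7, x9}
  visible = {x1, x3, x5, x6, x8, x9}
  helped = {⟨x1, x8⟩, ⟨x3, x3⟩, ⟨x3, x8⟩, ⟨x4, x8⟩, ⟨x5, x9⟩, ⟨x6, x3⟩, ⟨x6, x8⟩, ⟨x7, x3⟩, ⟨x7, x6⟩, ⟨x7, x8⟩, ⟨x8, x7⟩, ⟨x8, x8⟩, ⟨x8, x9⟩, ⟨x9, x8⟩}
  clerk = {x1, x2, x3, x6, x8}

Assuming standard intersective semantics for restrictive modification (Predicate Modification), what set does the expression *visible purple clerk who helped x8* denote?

{x1, x3, x6}

⟦who helped x8⟧ = {x : ⟨x, x8⟩ ∈ ⟦helped⟧} = {x1, x3, x4, x6, x7, x8, x9}
⟦clerk⟧ = {x1, x2, x3, x6, x8}
… ∩ ⟦who helped x8⟧ = {x1, x2, x3, x6, x8} ∩ {x1, x3, x4, x6, x7, x8, x9} = {x1, x3, x6, x8}
… ∩ ⟦visible⟧ = {x1, x3, x6, x8} ∩ {x1, x3, x5, x6, x8, x9} = {x1, x3, x6, x8}
… ∩ ⟦purple⟧ = {x1, x3, x6, x8} ∩ {x1, x3, x6, x7} = {x1, x3, x6}
So ⟦visible purple clerk who helped x8⟧ = {x1, x3, x6}.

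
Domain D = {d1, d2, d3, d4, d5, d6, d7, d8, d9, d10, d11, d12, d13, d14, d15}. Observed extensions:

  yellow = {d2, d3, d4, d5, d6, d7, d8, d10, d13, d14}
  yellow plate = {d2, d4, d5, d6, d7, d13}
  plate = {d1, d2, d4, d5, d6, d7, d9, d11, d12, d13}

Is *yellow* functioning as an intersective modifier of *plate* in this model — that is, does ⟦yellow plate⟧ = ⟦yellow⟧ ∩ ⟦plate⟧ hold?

yes

⟦yellow⟧ ∩ ⟦plate⟧ = {d2, d3, d4, d5, d6, d7, d8, d10, d13, d14} ∩ {d1, d2, d4, d5, d6, d7, d9, d11, d12, d13} = {d2, d4, d5, d6, d7, d13}
Observed ⟦yellow plate⟧ = {d2, d4, d5, d6, d7, d13}.
These coincide, so the modifier is intersective here.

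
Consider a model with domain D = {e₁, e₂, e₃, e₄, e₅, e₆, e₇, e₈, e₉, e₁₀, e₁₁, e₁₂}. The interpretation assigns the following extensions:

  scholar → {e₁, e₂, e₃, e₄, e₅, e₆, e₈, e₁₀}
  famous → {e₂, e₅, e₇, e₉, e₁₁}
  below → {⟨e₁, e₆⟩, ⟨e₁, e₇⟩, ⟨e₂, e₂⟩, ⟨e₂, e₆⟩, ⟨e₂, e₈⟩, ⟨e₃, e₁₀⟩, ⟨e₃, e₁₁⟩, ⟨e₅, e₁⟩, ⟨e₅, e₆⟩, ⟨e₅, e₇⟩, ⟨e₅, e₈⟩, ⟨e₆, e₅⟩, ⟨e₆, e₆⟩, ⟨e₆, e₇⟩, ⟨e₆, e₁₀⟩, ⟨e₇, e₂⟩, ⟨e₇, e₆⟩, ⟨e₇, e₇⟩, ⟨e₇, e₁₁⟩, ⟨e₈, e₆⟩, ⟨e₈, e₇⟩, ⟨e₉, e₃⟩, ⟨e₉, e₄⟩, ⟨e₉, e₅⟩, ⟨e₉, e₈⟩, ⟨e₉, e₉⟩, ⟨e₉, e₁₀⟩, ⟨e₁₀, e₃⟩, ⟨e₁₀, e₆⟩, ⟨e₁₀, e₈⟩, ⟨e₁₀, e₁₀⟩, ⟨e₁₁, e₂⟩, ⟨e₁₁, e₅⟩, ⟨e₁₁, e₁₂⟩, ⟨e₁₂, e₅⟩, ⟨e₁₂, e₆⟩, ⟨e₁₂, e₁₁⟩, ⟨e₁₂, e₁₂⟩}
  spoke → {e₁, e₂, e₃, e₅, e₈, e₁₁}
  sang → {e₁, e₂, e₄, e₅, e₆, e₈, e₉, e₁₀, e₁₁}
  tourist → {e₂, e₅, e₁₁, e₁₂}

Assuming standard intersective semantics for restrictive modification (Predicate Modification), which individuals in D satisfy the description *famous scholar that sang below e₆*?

⟦that sang⟧ = ⟦sang⟧ = {e₁, e₂, e₄, e₅, e₆, e₈, e₉, e₁₀, e₁₁}
⟦below e₆⟧ = {x : ⟨x, e₆⟩ ∈ ⟦below⟧} = {e₁, e₂, e₅, e₆, e₇, e₈, e₁₀, e₁₂}
⟦scholar⟧ = {e₁, e₂, e₃, e₄, e₅, e₆, e₈, e₁₀}
… ∩ ⟦that sang⟧ = {e₁, e₂, e₃, e₄, e₅, e₆, e₈, e₁₀} ∩ {e₁, e₂, e₄, e₅, e₆, e₈, e₉, e₁₀, e₁₁} = {e₁, e₂, e₄, e₅, e₆, e₈, e₁₀}
… ∩ ⟦below e₆⟧ = {e₁, e₂, e₄, e₅, e₆, e₈, e₁₀} ∩ {e₁, e₂, e₅, e₆, e₇, e₈, e₁₀, e₁₂} = {e₁, e₂, e₅, e₆, e₈, e₁₀}
… ∩ ⟦famous⟧ = {e₁, e₂, e₅, e₆, e₈, e₁₀} ∩ {e₂, e₅, e₇, e₉, e₁₁} = {e₂, e₅}
So ⟦famous scholar that sang below e₆⟧ = {e₂, e₅}.

{e₂, e₅}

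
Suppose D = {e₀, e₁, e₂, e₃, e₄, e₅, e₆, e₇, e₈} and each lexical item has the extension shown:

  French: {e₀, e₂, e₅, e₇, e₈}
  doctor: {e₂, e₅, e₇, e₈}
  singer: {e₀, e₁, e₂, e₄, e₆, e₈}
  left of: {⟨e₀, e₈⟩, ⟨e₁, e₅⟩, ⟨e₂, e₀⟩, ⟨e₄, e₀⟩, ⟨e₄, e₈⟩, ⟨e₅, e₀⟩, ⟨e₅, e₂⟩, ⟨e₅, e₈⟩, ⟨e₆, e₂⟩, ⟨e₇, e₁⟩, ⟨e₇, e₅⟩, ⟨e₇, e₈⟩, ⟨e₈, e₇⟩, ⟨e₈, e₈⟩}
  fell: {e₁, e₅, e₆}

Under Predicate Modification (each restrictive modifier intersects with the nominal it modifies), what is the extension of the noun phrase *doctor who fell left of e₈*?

{e₅}

⟦who fell⟧ = ⟦fell⟧ = {e₁, e₅, e₆}
⟦left of e₈⟧ = {x : ⟨x, e₈⟩ ∈ ⟦left of⟧} = {e₀, e₄, e₅, e₇, e₈}
⟦doctor⟧ = {e₂, e₅, e₇, e₈}
… ∩ ⟦who fell⟧ = {e₂, e₅, e₇, e₈} ∩ {e₁, e₅, e₆} = {e₅}
… ∩ ⟦left of e₈⟧ = {e₅} ∩ {e₀, e₄, e₅, e₇, e₈} = {e₅}
So ⟦doctor who fell left of e₈⟧ = {e₅}.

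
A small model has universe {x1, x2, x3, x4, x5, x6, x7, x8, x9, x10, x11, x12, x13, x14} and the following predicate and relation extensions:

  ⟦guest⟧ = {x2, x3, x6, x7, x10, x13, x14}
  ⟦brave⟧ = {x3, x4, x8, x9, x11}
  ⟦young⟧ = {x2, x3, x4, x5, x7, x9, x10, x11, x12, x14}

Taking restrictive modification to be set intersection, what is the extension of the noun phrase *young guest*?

{x2, x3, x7, x10, x14}

⟦guest⟧ = {x2, x3, x6, x7, x10, x13, x14}
… ∩ ⟦young⟧ = {x2, x3, x6, x7, x10, x13, x14} ∩ {x2, x3, x4, x5, x7, x9, x10, x11, x12, x14} = {x2, x3, x7, x10, x14}
So ⟦young guest⟧ = {x2, x3, x7, x10, x14}.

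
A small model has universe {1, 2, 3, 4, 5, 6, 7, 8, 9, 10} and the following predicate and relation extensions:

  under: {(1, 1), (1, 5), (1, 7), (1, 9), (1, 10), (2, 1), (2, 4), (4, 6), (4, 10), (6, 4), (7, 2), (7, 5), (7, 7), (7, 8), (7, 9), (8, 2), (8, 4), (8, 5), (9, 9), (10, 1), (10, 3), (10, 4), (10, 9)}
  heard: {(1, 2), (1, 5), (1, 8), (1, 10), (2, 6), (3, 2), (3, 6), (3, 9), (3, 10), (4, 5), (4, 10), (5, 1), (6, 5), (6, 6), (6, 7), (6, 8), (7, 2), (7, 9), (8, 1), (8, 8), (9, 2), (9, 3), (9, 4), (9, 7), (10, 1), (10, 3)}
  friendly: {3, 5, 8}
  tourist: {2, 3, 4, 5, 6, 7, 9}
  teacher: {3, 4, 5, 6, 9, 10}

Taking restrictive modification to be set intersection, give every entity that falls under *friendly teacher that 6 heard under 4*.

{ }

⟦that 6 heard⟧ = {x : ⟨6, x⟩ ∈ ⟦heard⟧} = {5, 6, 7, 8}
⟦under 4⟧ = {x : ⟨x, 4⟩ ∈ ⟦under⟧} = {2, 6, 8, 10}
⟦teacher⟧ = {3, 4, 5, 6, 9, 10}
… ∩ ⟦that 6 heard⟧ = {3, 4, 5, 6, 9, 10} ∩ {5, 6, 7, 8} = {5, 6}
… ∩ ⟦under 4⟧ = {5, 6} ∩ {2, 6, 8, 10} = {6}
… ∩ ⟦friendly⟧ = {6} ∩ {3, 5, 8} = ∅
So ⟦friendly teacher that 6 heard under 4⟧ = { }.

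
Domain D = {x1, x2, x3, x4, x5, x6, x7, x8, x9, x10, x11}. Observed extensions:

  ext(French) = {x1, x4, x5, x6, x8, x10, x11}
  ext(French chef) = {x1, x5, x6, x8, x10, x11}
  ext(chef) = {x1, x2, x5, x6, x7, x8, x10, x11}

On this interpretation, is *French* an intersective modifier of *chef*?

⟦French⟧ ∩ ⟦chef⟧ = {x1, x4, x5, x6, x8, x10, x11} ∩ {x1, x2, x5, x6, x7, x8, x10, x11} = {x1, x5, x6, x8, x10, x11}
Observed ⟦French chef⟧ = {x1, x5, x6, x8, x10, x11}.
These coincide, so the modifier is intersective here.

yes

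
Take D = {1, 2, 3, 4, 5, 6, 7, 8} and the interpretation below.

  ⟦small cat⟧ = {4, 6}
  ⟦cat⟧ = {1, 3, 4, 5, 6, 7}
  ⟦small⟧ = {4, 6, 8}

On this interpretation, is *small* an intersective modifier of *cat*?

yes

⟦small⟧ ∩ ⟦cat⟧ = {4, 6, 8} ∩ {1, 3, 4, 5, 6, 7} = {4, 6}
Observed ⟦small cat⟧ = {4, 6}.
These coincide, so the modifier is intersective here.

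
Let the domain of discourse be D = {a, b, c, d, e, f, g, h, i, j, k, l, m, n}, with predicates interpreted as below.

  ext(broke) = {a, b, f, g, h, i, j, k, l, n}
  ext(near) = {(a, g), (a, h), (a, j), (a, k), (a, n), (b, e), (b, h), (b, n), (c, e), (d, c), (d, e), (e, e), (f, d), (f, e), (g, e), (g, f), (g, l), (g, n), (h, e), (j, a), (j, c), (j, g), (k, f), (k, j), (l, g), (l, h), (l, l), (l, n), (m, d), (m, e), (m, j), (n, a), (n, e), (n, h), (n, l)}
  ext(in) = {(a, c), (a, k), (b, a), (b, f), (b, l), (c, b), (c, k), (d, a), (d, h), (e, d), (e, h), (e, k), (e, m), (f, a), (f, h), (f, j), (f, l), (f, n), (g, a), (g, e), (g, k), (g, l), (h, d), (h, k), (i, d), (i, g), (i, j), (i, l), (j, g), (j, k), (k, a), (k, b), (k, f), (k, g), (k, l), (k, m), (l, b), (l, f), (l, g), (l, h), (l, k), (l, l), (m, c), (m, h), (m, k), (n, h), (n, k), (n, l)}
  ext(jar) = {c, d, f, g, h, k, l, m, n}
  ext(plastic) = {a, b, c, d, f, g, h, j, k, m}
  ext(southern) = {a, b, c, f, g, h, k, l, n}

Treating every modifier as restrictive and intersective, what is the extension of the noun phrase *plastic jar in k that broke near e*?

⟦in k⟧ = {x : ⟨x, k⟩ ∈ ⟦in⟧} = {a, c, e, g, h, j, l, m, n}
⟦that broke⟧ = ⟦broke⟧ = {a, b, f, g, h, i, j, k, l, n}
⟦near e⟧ = {x : ⟨x, e⟩ ∈ ⟦near⟧} = {b, c, d, e, f, g, h, m, n}
⟦jar⟧ = {c, d, f, g, h, k, l, m, n}
… ∩ ⟦in k⟧ = {c, d, f, g, h, k, l, m, n} ∩ {a, c, e, g, h, j, l, m, n} = {c, g, h, l, m, n}
… ∩ ⟦that broke⟧ = {c, g, h, l, m, n} ∩ {a, b, f, g, h, i, j, k, l, n} = {g, h, l, n}
… ∩ ⟦near e⟧ = {g, h, l, n} ∩ {b, c, d, e, f, g, h, m, n} = {g, h, n}
… ∩ ⟦plastic⟧ = {g, h, n} ∩ {a, b, c, d, f, g, h, j, k, m} = {g, h}
So ⟦plastic jar in k that broke near e⟧ = {g, h}.

{g, h}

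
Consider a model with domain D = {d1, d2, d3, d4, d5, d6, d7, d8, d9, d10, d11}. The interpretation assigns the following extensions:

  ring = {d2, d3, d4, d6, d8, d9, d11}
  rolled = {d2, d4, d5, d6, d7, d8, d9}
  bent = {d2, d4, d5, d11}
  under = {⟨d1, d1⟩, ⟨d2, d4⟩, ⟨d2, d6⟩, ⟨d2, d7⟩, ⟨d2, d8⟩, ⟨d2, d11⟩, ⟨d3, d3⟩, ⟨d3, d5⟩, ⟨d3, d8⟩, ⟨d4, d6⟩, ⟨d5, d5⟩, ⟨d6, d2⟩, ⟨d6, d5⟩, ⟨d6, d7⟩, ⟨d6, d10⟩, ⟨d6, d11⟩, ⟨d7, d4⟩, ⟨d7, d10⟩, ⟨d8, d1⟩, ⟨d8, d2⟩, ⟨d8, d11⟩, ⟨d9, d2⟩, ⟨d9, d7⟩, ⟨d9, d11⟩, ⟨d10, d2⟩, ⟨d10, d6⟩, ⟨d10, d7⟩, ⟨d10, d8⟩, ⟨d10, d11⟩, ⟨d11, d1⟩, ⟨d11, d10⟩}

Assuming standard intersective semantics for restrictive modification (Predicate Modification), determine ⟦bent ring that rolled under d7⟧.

⟦that rolled⟧ = ⟦rolled⟧ = {d2, d4, d5, d6, d7, d8, d9}
⟦under d7⟧ = {x : ⟨x, d7⟩ ∈ ⟦under⟧} = {d2, d6, d9, d10}
⟦ring⟧ = {d2, d3, d4, d6, d8, d9, d11}
… ∩ ⟦that rolled⟧ = {d2, d3, d4, d6, d8, d9, d11} ∩ {d2, d4, d5, d6, d7, d8, d9} = {d2, d4, d6, d8, d9}
… ∩ ⟦under d7⟧ = {d2, d4, d6, d8, d9} ∩ {d2, d6, d9, d10} = {d2, d6, d9}
… ∩ ⟦bent⟧ = {d2, d6, d9} ∩ {d2, d4, d5, d11} = {d2}
So ⟦bent ring that rolled under d7⟧ = {d2}.

{d2}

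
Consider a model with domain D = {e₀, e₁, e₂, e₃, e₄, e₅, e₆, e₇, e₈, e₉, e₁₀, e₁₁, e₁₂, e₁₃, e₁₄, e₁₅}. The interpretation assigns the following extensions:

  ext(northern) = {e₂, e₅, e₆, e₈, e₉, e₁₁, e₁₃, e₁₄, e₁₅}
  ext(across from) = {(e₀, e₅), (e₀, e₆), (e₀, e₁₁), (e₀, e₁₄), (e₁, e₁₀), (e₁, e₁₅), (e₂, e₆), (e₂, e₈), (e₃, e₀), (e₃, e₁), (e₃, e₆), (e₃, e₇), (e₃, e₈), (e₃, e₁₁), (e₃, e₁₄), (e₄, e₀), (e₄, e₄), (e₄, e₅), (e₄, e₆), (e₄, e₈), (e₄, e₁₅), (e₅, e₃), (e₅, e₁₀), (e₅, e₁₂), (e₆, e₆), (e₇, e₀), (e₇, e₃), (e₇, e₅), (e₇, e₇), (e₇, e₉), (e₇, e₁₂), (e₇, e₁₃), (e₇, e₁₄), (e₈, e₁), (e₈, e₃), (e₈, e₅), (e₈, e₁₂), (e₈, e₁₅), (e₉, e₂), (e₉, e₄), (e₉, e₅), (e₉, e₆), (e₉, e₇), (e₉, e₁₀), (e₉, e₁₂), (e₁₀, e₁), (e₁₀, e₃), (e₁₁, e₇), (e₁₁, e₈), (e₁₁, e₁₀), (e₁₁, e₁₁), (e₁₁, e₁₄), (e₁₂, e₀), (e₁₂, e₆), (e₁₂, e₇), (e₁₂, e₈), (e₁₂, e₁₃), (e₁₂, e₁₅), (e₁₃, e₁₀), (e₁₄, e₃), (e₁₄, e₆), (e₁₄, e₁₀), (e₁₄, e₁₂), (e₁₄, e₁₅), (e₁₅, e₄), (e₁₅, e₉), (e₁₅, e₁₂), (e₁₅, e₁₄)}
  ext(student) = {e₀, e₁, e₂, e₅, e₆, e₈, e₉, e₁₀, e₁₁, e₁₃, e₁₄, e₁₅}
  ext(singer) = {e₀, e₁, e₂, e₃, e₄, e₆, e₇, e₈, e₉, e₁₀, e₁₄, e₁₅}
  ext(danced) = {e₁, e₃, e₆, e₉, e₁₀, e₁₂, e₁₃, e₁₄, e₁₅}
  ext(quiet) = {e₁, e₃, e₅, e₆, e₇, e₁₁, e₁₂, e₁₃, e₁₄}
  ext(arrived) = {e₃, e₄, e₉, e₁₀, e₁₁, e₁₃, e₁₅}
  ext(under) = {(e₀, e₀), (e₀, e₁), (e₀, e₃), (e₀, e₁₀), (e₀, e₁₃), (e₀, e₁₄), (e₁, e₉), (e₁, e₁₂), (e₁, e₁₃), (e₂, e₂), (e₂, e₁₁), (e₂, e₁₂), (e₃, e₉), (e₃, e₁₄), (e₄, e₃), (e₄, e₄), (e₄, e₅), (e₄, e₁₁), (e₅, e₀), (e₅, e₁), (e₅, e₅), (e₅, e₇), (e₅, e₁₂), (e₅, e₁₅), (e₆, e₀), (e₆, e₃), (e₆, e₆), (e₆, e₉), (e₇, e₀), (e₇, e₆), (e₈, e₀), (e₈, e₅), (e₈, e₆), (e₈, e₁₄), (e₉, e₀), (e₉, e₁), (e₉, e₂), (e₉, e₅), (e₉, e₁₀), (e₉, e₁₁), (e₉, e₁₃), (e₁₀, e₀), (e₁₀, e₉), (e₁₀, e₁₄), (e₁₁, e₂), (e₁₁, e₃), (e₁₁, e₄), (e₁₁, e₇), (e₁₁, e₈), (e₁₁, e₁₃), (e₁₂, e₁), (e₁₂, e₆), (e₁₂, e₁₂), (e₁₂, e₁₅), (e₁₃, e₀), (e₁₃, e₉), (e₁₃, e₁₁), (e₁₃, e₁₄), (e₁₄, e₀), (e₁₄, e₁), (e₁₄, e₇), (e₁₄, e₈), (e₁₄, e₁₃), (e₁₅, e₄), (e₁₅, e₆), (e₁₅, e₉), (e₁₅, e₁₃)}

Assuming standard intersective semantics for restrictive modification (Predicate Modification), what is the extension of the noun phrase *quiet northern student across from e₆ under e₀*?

{e₆, e₁₄}

⟦across from e₆⟧ = {x : ⟨x, e₆⟩ ∈ ⟦across from⟧} = {e₀, e₂, e₃, e₄, e₆, e₉, e₁₂, e₁₄}
⟦under e₀⟧ = {x : ⟨x, e₀⟩ ∈ ⟦under⟧} = {e₀, e₅, e₆, e₇, e₈, e₉, e₁₀, e₁₃, e₁₄}
⟦student⟧ = {e₀, e₁, e₂, e₅, e₆, e₈, e₉, e₁₀, e₁₁, e₁₃, e₁₄, e₁₅}
… ∩ ⟦across from e₆⟧ = {e₀, e₁, e₂, e₅, e₆, e₈, e₉, e₁₀, e₁₁, e₁₃, e₁₄, e₁₅} ∩ {e₀, e₂, e₃, e₄, e₆, e₉, e₁₂, e₁₄} = {e₀, e₂, e₆, e₉, e₁₄}
… ∩ ⟦under e₀⟧ = {e₀, e₂, e₆, e₉, e₁₄} ∩ {e₀, e₅, e₆, e₇, e₈, e₉, e₁₀, e₁₃, e₁₄} = {e₀, e₆, e₉, e₁₄}
… ∩ ⟦quiet⟧ = {e₀, e₆, e₉, e₁₄} ∩ {e₁, e₃, e₅, e₆, e₇, e₁₁, e₁₂, e₁₃, e₁₄} = {e₆, e₁₄}
… ∩ ⟦northern⟧ = {e₆, e₁₄} ∩ {e₂, e₅, e₆, e₈, e₉, e₁₁, e₁₃, e₁₄, e₁₅} = {e₆, e₁₄}
So ⟦quiet northern student across from e₆ under e₀⟧ = {e₆, e₁₄}.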